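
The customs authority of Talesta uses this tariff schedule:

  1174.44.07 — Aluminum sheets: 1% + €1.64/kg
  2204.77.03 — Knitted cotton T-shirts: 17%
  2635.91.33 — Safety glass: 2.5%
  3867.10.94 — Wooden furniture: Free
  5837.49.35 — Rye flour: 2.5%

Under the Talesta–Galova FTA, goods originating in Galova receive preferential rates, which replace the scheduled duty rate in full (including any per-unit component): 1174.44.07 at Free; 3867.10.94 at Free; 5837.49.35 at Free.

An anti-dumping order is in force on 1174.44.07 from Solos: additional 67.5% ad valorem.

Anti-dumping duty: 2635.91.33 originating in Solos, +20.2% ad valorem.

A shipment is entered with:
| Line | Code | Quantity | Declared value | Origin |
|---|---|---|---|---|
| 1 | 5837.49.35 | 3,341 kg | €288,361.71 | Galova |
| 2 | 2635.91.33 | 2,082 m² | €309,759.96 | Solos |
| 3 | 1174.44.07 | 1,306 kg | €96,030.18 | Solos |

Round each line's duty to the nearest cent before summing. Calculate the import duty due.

Line 1 (5837.49.35, Galova, 3,341 kg, €288,361.71):
Base rate for 5837.49.35 is 2.5%.
Origin Galova qualifies under the Talesta–Galova agreement and 5837.49.35 is covered: preferential rate Free applies instead.
Duty = €288,361.71 × 0% = €0.00.
Line 2 (2635.91.33, Solos, 2,082 m², €309,759.96):
Base rate for 2635.91.33 is 2.5%.
Additional duty on 2635.91.33 from Solos: +20.2%. Applied ad valorem rate: 2.5% + 20.2% = 22.7%.
Duty = €309,759.96 × 22.7% = €70,315.51.
Line 3 (1174.44.07, Solos, 1,306 kg, €96,030.18):
Base rate for 1174.44.07 is 1% + €1.64/kg.
1174.44.07 has an FTA preferential rate, but origin Solos is not Galova; base rate stands.
Additional duty on 1174.44.07 from Solos: +67.5%. Applied ad valorem rate: 1% + 67.5% = 68.5%.
Duty = €96,030.18 × 68.5% + 1,306 × €1.64 = €67,922.51.
Total = €0.00 + €70,315.51 + €67,922.51 = €138,238.02.

€138,238.02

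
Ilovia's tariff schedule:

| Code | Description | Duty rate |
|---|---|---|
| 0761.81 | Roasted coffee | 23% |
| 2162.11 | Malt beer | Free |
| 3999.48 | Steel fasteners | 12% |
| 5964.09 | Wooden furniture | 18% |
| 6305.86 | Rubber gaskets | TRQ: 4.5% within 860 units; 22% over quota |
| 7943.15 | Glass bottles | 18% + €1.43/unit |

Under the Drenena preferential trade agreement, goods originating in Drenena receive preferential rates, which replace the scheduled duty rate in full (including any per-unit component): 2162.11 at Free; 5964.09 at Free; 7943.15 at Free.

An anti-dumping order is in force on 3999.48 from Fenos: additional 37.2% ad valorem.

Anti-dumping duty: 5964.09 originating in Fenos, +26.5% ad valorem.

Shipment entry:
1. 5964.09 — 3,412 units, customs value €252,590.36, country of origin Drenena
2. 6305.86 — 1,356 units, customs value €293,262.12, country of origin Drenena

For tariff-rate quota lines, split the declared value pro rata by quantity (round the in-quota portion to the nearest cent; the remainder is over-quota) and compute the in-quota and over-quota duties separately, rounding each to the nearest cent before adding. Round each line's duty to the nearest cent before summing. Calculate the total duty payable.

Line 1 (5964.09, Drenena, 3,412 units, €252,590.36):
Base rate for 5964.09 is 18%.
Origin Drenena qualifies under the Ilovia–Drenena agreement and 5964.09 is covered: preferential rate Free applies instead.
The additional-duty order on 5964.09 targets Fenos, not Drenena; it does not apply.
Duty = €252,590.36 × 0% = €0.00.
Line 2 (6305.86, Drenena, 1,356 units, €293,262.12):
Code 6305.86 is under a tariff-rate quota (threshold 860 units). In-quota: 860 units at 4.5%; over-quota: 496 units at 22%.
Pro-rata value split: in-quota = €293,262.12 × 860/1,356 = €185,992.20; over-quota = €293,262.12 − €185,992.20 = €107,269.92.
In-quota duty = €185,992.20 × 4.5% = €8,369.65. Over-quota duty = €107,269.92 × 22% = €23,599.38.
Line duty = €8,369.65 + €23,599.38 = €31,969.03.
Total = €0.00 + €31,969.03 = €31,969.03.

€31,969.03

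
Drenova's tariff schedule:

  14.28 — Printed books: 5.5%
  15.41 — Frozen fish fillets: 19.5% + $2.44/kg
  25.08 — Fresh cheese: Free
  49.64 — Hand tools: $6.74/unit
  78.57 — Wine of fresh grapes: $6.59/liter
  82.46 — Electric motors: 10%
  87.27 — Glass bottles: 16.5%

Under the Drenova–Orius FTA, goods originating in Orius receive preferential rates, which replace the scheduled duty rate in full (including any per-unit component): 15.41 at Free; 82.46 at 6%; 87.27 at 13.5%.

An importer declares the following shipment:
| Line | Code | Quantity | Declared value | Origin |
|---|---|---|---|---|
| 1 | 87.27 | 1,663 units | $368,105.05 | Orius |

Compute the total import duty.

Line 1 (87.27, Orius, 1,663 units, $368,105.05):
Base rate for 87.27 is 16.5%.
Origin Orius qualifies under the Drenova–Orius agreement and 87.27 is covered: preferential rate 13.5% applies instead.
Duty = $368,105.05 × 13.5% = $49,694.18.

$49,694.18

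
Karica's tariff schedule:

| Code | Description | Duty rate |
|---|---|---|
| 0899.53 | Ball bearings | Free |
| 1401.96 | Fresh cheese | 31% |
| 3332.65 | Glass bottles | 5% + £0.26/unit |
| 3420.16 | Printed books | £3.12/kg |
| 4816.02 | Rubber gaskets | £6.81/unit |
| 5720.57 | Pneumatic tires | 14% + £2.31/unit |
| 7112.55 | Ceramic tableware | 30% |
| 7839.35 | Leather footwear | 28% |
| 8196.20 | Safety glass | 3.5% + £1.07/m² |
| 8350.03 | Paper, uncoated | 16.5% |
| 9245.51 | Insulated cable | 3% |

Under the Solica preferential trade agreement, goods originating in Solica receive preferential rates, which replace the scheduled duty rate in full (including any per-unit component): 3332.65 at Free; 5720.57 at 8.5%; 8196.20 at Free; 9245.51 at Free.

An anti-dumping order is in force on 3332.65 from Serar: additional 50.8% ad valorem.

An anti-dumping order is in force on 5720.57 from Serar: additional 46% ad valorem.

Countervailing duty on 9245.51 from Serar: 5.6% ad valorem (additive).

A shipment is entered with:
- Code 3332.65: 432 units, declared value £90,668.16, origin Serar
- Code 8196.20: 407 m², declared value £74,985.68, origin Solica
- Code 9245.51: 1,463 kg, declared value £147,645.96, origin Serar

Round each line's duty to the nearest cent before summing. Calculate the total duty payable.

Line 1 (3332.65, Serar, 432 units, £90,668.16):
Base rate for 3332.65 is 5% + £0.26/unit.
3332.65 has an FTA preferential rate, but origin Serar is not Solica; base rate stands.
Additional duty on 3332.65 from Serar: +50.8%. Applied ad valorem rate: 5% + 50.8% = 55.8%.
Duty = £90,668.16 × 55.8% + 432 × £0.26 = £50,705.15.
Line 2 (8196.20, Solica, 407 m², £74,985.68):
Base rate for 8196.20 is 3.5% + £1.07/m².
Origin Solica qualifies under the Karica–Solica agreement and 8196.20 is covered: preferential rate Free applies instead.
Duty = £74,985.68 × 0% = £0.00.
Line 3 (9245.51, Serar, 1,463 kg, £147,645.96):
Base rate for 9245.51 is 3%.
9245.51 has an FTA preferential rate, but origin Serar is not Solica; base rate stands.
Additional duty on 9245.51 from Serar: +5.6%. Applied ad valorem rate: 3% + 5.6% = 8.6%.
Duty = £147,645.96 × 8.6% = £12,697.55.
Total = £50,705.15 + £0.00 + £12,697.55 = £63,402.70.

£63,402.70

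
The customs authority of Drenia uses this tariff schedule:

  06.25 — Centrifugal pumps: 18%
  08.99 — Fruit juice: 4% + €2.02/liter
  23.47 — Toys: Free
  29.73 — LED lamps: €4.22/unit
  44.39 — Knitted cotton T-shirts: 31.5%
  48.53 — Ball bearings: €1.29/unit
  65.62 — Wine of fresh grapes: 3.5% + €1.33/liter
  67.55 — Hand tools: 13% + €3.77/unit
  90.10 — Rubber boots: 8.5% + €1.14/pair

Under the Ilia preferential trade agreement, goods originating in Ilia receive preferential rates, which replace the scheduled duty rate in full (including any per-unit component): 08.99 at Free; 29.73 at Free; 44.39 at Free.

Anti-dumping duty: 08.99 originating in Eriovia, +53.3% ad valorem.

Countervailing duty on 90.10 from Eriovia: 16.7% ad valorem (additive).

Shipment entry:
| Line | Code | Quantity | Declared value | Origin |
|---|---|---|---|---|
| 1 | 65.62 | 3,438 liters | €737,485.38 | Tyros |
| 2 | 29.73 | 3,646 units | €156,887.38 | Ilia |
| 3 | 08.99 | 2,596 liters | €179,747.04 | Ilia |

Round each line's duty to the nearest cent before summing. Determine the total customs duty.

€30,384.53

Line 1 (65.62, Tyros, 3,438 liters, €737,485.38):
Base rate for 65.62 is 3.5% + €1.33/liter.
Duty = €737,485.38 × 3.5% + 3,438 × €1.33 = €30,384.53.
Line 2 (29.73, Ilia, 3,646 units, €156,887.38):
Base rate for 29.73 is €4.22/unit.
Origin Ilia qualifies under the Drenia–Ilia agreement and 29.73 is covered: preferential rate Free applies instead.
Duty = €156,887.38 × 0% = €0.00.
Line 3 (08.99, Ilia, 2,596 liters, €179,747.04):
Base rate for 08.99 is 4% + €2.02/liter.
Origin Ilia qualifies under the Drenia–Ilia agreement and 08.99 is covered: preferential rate Free applies instead.
The additional-duty order on 08.99 targets Eriovia, not Ilia; it does not apply.
Duty = €179,747.04 × 0% = €0.00.
Total = €30,384.53 + €0.00 + €0.00 = €30,384.53.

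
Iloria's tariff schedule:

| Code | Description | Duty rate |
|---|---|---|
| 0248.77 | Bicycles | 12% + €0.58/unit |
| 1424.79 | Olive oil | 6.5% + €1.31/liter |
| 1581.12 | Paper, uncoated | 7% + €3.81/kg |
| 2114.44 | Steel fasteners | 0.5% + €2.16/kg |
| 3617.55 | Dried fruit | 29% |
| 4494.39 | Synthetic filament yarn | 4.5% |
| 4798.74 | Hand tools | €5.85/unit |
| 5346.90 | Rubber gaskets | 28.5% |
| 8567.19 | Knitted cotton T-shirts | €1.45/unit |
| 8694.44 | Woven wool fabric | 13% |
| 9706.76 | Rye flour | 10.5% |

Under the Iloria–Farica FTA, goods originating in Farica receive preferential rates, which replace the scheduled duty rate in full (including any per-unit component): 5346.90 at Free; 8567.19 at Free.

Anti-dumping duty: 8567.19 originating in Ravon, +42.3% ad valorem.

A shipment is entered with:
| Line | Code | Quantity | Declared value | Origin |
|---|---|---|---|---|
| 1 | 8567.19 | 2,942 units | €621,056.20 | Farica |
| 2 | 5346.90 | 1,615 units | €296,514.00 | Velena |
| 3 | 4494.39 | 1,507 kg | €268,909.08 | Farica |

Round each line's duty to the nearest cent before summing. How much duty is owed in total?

€96,607.40

Line 1 (8567.19, Farica, 2,942 units, €621,056.20):
Base rate for 8567.19 is €1.45/unit.
Origin Farica qualifies under the Iloria–Farica agreement and 8567.19 is covered: preferential rate Free applies instead.
The additional-duty order on 8567.19 targets Ravon, not Farica; it does not apply.
Duty = €621,056.20 × 0% = €0.00.
Line 2 (5346.90, Velena, 1,615 units, €296,514.00):
Base rate for 5346.90 is 28.5%.
5346.90 has an FTA preferential rate, but origin Velena is not Farica; base rate stands.
Duty = €296,514.00 × 28.5% = €84,506.49.
Line 3 (4494.39, Farica, 1,507 kg, €268,909.08):
Base rate for 4494.39 is 4.5%.
Origin Farica is the FTA partner but 4494.39 is not on the preference list; base rate stands.
Duty = €268,909.08 × 4.5% = €12,100.91.
Total = €0.00 + €84,506.49 + €12,100.91 = €96,607.40.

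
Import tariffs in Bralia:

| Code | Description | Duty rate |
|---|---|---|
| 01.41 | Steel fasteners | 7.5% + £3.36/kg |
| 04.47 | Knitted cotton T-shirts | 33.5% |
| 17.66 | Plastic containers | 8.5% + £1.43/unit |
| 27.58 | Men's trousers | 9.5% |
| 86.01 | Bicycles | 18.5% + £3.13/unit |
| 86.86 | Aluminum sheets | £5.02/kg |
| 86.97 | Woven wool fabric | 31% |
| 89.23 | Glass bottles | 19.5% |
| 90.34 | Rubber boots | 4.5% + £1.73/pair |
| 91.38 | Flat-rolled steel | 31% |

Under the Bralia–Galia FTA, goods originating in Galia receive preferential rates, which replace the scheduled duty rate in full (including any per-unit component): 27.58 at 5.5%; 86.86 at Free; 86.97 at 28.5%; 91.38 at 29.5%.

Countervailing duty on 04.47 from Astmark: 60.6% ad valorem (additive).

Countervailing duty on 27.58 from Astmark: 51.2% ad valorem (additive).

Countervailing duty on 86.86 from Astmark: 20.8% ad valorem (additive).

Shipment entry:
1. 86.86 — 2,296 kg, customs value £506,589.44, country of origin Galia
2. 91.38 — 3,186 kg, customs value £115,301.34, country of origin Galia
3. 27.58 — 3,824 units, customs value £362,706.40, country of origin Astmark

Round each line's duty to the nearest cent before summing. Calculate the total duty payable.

Line 1 (86.86, Galia, 2,296 kg, £506,589.44):
Base rate for 86.86 is £5.02/kg.
Origin Galia qualifies under the Bralia–Galia agreement and 86.86 is covered: preferential rate Free applies instead.
The additional-duty order on 86.86 targets Astmark, not Galia; it does not apply.
Duty = £506,589.44 × 0% = £0.00.
Line 2 (91.38, Galia, 3,186 kg, £115,301.34):
Base rate for 91.38 is 31%.
Origin Galia qualifies under the Bralia–Galia agreement and 91.38 is covered: preferential rate 29.5% applies instead.
Duty = £115,301.34 × 29.5% = £34,013.90.
Line 3 (27.58, Astmark, 3,824 units, £362,706.40):
Base rate for 27.58 is 9.5%.
27.58 has an FTA preferential rate, but origin Astmark is not Galia; base rate stands.
Additional duty on 27.58 from Astmark: +51.2%. Applied ad valorem rate: 9.5% + 51.2% = 60.7%.
Duty = £362,706.40 × 60.7% = £220,162.78.
Total = £0.00 + £34,013.90 + £220,162.78 = £254,176.68.

£254,176.68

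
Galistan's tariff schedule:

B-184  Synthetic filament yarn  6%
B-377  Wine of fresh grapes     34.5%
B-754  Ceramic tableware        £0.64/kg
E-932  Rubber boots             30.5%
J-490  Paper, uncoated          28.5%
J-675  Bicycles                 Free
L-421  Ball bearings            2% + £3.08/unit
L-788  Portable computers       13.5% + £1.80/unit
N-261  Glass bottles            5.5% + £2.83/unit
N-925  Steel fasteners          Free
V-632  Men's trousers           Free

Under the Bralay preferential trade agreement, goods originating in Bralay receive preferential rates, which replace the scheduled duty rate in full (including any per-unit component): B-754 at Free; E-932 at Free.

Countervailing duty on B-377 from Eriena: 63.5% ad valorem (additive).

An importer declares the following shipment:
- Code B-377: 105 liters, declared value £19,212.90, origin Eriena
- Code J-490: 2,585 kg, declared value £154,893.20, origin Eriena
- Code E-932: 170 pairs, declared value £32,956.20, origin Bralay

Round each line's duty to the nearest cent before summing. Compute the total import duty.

Line 1 (B-377, Eriena, 105 liters, £19,212.90):
Base rate for B-377 is 34.5%.
Additional duty on B-377 from Eriena: +63.5%. Applied ad valorem rate: 34.5% + 63.5% = 98%.
Duty = £19,212.90 × 98% = £18,828.64.
Line 2 (J-490, Eriena, 2,585 kg, £154,893.20):
Base rate for J-490 is 28.5%.
Duty = £154,893.20 × 28.5% = £44,144.56.
Line 3 (E-932, Bralay, 170 pairs, £32,956.20):
Base rate for E-932 is 30.5%.
Origin Bralay qualifies under the Galistan–Bralay agreement and E-932 is covered: preferential rate Free applies instead.
Duty = £32,956.20 × 0% = £0.00.
Total = £18,828.64 + £44,144.56 + £0.00 = £62,973.20.

£62,973.20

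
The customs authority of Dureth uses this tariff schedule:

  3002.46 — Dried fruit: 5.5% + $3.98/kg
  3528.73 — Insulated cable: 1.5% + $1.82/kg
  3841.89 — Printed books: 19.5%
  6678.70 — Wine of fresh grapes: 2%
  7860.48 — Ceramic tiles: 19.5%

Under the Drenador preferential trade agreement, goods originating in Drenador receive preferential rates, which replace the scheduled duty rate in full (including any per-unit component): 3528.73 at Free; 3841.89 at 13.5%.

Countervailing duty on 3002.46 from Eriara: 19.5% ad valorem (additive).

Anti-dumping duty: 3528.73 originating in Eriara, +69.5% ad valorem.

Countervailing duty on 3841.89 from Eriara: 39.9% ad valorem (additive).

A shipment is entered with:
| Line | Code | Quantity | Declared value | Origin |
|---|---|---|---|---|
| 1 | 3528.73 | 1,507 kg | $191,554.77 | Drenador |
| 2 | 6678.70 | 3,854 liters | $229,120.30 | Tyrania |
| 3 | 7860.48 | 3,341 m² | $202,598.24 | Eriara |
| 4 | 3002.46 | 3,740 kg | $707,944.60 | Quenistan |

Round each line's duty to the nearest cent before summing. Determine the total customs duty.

Line 1 (3528.73, Drenador, 1,507 kg, $191,554.77):
Base rate for 3528.73 is 1.5% + $1.82/kg.
Origin Drenador qualifies under the Dureth–Drenador agreement and 3528.73 is covered: preferential rate Free applies instead.
The additional-duty order on 3528.73 targets Eriara, not Drenador; it does not apply.
Duty = $191,554.77 × 0% = $0.00.
Line 2 (6678.70, Tyrania, 3,854 liters, $229,120.30):
Base rate for 6678.70 is 2%.
Duty = $229,120.30 × 2% = $4,582.41.
Line 3 (7860.48, Eriara, 3,341 m², $202,598.24):
Base rate for 7860.48 is 19.5%.
Duty = $202,598.24 × 19.5% = $39,506.66.
Line 4 (3002.46, Quenistan, 3,740 kg, $707,944.60):
Base rate for 3002.46 is 5.5% + $3.98/kg.
The additional-duty order on 3002.46 targets Eriara, not Quenistan; it does not apply.
Duty = $707,944.60 × 5.5% + 3,740 × $3.98 = $53,822.15.
Total = $0.00 + $4,582.41 + $39,506.66 + $53,822.15 = $97,911.22.

$97,911.22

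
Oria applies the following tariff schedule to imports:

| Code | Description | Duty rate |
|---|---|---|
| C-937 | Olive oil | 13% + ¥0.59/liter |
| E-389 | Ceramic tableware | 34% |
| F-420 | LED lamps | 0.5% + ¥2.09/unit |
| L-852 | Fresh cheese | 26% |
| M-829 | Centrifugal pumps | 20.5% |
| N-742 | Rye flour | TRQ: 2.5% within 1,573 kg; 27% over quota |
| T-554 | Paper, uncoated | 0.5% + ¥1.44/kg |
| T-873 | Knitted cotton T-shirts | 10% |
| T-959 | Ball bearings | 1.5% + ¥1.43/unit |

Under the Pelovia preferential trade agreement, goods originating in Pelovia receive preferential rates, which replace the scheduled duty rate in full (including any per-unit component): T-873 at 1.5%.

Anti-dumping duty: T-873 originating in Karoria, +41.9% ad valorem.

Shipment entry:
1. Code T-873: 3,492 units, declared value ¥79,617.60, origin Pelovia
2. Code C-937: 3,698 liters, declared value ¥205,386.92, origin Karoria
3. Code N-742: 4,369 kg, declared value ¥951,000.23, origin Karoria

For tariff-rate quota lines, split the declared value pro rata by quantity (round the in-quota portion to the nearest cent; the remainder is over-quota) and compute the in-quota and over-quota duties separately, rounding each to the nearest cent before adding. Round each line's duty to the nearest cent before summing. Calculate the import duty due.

¥202,959.69

Line 1 (T-873, Pelovia, 3,492 units, ¥79,617.60):
Base rate for T-873 is 10%.
Origin Pelovia qualifies under the Oria–Pelovia agreement and T-873 is covered: preferential rate 1.5% applies instead.
The additional-duty order on T-873 targets Karoria, not Pelovia; it does not apply.
Duty = ¥79,617.60 × 1.5% = ¥1,194.26.
Line 2 (C-937, Karoria, 3,698 liters, ¥205,386.92):
Base rate for C-937 is 13% + ¥0.59/liter.
Duty = ¥205,386.92 × 13% + 3,698 × ¥0.59 = ¥28,882.12.
Line 3 (N-742, Karoria, 4,369 kg, ¥951,000.23):
Code N-742 is under a tariff-rate quota (threshold 1,573 kg). In-quota: 1,573 kg at 2.5%; over-quota: 2,796 kg at 27%.
Pro-rata value split: in-quota = ¥951,000.23 × 1,573/4,369 = ¥342,394.91; over-quota = ¥951,000.23 − ¥342,394.91 = ¥608,605.32.
In-quota duty = ¥342,394.91 × 2.5% = ¥8,559.87. Over-quota duty = ¥608,605.32 × 27% = ¥164,323.44.
Line duty = ¥8,559.87 + ¥164,323.44 = ¥172,883.31.
Total = ¥1,194.26 + ¥28,882.12 + ¥172,883.31 = ¥202,959.69.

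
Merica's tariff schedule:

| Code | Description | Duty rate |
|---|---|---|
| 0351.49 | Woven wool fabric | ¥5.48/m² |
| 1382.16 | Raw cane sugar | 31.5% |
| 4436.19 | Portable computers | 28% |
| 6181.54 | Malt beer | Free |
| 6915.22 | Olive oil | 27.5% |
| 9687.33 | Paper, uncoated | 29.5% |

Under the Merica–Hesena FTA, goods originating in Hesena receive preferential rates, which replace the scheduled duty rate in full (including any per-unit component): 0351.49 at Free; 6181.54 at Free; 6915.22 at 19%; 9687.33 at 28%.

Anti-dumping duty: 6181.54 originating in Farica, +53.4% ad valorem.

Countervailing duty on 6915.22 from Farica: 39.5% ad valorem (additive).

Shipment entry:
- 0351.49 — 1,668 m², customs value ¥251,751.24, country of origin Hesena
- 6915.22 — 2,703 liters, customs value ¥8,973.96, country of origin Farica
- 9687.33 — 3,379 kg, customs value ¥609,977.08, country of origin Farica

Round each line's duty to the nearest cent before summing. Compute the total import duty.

Line 1 (0351.49, Hesena, 1,668 m², ¥251,751.24):
Base rate for 0351.49 is ¥5.48/m².
Origin Hesena qualifies under the Merica–Hesena agreement and 0351.49 is covered: preferential rate Free applies instead.
Duty = ¥251,751.24 × 0% = ¥0.00.
Line 2 (6915.22, Farica, 2,703 liters, ¥8,973.96):
Base rate for 6915.22 is 27.5%.
6915.22 has an FTA preferential rate, but origin Farica is not Hesena; base rate stands.
Additional duty on 6915.22 from Farica: +39.5%. Applied ad valorem rate: 27.5% + 39.5% = 67%.
Duty = ¥8,973.96 × 67% = ¥6,012.55.
Line 3 (9687.33, Farica, 3,379 kg, ¥609,977.08):
Base rate for 9687.33 is 29.5%.
9687.33 has an FTA preferential rate, but origin Farica is not Hesena; base rate stands.
Duty = ¥609,977.08 × 29.5% = ¥179,943.24.
Total = ¥0.00 + ¥6,012.55 + ¥179,943.24 = ¥185,955.79.

¥185,955.79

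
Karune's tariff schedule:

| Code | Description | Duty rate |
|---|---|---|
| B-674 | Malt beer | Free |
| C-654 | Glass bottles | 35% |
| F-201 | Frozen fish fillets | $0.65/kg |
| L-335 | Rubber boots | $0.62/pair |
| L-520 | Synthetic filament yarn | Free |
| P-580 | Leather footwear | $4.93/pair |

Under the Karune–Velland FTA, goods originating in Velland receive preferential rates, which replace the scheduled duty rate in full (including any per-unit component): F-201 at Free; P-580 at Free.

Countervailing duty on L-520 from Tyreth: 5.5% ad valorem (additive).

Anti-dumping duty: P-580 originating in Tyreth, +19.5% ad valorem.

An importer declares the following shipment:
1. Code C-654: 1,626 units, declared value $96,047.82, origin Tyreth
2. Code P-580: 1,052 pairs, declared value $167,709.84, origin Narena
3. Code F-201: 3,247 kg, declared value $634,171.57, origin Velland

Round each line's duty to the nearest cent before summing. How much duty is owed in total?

$38,803.10

Line 1 (C-654, Tyreth, 1,626 units, $96,047.82):
Base rate for C-654 is 35%.
Duty = $96,047.82 × 35% = $33,616.74.
Line 2 (P-580, Narena, 1,052 pairs, $167,709.84):
Base rate for P-580 is $4.93/pair.
P-580 has an FTA preferential rate, but origin Narena is not Velland; base rate stands.
The additional-duty order on P-580 targets Tyreth, not Narena; it does not apply.
Duty = 1,052 × $4.93 = $5,186.36.
Line 3 (F-201, Velland, 3,247 kg, $634,171.57):
Base rate for F-201 is $0.65/kg.
Origin Velland qualifies under the Karune–Velland agreement and F-201 is covered: preferential rate Free applies instead.
Duty = $634,171.57 × 0% = $0.00.
Total = $33,616.74 + $5,186.36 + $0.00 = $38,803.10.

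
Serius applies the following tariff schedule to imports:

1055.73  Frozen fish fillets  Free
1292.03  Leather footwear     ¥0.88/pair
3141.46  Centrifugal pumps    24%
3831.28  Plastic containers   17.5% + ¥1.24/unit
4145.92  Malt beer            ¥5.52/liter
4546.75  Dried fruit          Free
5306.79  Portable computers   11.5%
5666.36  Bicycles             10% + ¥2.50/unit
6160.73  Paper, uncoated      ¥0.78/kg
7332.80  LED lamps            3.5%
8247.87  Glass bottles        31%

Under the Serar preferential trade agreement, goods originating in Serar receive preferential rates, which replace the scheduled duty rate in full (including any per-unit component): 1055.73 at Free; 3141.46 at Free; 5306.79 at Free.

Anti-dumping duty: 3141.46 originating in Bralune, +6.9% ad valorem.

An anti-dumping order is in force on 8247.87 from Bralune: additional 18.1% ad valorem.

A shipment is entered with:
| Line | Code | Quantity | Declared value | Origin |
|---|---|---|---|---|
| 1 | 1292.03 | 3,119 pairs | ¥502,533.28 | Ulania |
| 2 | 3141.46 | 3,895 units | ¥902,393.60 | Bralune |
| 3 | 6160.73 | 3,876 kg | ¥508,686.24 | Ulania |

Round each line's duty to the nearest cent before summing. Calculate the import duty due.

¥284,607.62

Line 1 (1292.03, Ulania, 3,119 pairs, ¥502,533.28):
Base rate for 1292.03 is ¥0.88/pair.
Duty = 3,119 × ¥0.88 = ¥2,744.72.
Line 2 (3141.46, Bralune, 3,895 units, ¥902,393.60):
Base rate for 3141.46 is 24%.
3141.46 has an FTA preferential rate, but origin Bralune is not Serar; base rate stands.
Additional duty on 3141.46 from Bralune: +6.9%. Applied ad valorem rate: 24% + 6.9% = 30.9%.
Duty = ¥902,393.60 × 30.9% = ¥278,839.62.
Line 3 (6160.73, Ulania, 3,876 kg, ¥508,686.24):
Base rate for 6160.73 is ¥0.78/kg.
Duty = 3,876 × ¥0.78 = ¥3,023.28.
Total = ¥2,744.72 + ¥278,839.62 + ¥3,023.28 = ¥284,607.62.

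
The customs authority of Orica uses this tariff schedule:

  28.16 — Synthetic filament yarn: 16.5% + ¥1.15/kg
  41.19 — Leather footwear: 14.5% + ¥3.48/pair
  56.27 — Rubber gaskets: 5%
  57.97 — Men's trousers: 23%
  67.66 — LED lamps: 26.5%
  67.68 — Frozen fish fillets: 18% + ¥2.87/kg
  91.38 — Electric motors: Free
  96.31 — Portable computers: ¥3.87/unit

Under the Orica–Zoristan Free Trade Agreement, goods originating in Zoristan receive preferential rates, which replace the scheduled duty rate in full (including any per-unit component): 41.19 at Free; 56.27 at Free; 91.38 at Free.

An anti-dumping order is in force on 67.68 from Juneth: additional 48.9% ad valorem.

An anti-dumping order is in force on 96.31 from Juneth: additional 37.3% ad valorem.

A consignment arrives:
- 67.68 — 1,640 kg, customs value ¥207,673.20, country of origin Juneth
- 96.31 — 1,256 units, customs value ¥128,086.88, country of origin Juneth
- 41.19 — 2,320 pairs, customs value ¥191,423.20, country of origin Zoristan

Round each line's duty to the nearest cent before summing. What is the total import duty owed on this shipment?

¥196,277.30

Line 1 (67.68, Juneth, 1,640 kg, ¥207,673.20):
Base rate for 67.68 is 18% + ¥2.87/kg.
Additional duty on 67.68 from Juneth: +48.9%. Applied ad valorem rate: 18% + 48.9% = 66.9%.
Duty = ¥207,673.20 × 66.9% + 1,640 × ¥2.87 = ¥143,640.17.
Line 2 (96.31, Juneth, 1,256 units, ¥128,086.88):
Base rate for 96.31 is ¥3.87/unit.
Additional duty on 96.31 from Juneth: +37.3% ad valorem. Applied ad valorem rate = 37.3%.
Duty = ¥128,086.88 × 37.3% + 1,256 × ¥3.87 = ¥52,637.13.
Line 3 (41.19, Zoristan, 2,320 pairs, ¥191,423.20):
Base rate for 41.19 is 14.5% + ¥3.48/pair.
Origin Zoristan qualifies under the Orica–Zoristan agreement and 41.19 is covered: preferential rate Free applies instead.
Duty = ¥191,423.20 × 0% = ¥0.00.
Total = ¥143,640.17 + ¥52,637.13 + ¥0.00 = ¥196,277.30.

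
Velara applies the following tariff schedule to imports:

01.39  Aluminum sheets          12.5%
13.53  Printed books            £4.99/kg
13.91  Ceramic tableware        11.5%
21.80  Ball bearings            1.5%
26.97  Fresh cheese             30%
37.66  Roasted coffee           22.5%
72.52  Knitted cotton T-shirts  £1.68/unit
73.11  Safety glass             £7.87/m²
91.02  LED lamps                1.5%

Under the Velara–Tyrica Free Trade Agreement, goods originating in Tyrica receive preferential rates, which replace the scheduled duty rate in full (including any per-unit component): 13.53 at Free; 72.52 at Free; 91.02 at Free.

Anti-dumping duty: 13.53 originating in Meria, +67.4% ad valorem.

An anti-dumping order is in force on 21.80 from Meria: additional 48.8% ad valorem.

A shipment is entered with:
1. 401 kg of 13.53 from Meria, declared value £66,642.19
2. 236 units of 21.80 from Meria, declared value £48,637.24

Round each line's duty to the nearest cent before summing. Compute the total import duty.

Line 1 (13.53, Meria, 401 kg, £66,642.19):
Base rate for 13.53 is £4.99/kg.
13.53 has an FTA preferential rate, but origin Meria is not Tyrica; base rate stands.
Additional duty on 13.53 from Meria: +67.4% ad valorem. Applied ad valorem rate = 67.4%.
Duty = £66,642.19 × 67.4% + 401 × £4.99 = £46,917.83.
Line 2 (21.80, Meria, 236 units, £48,637.24):
Base rate for 21.80 is 1.5%.
Additional duty on 21.80 from Meria: +48.8%. Applied ad valorem rate: 1.5% + 48.8% = 50.3%.
Duty = £48,637.24 × 50.3% = £24,464.53.
Total = £46,917.83 + £24,464.53 = £71,382.36.

£71,382.36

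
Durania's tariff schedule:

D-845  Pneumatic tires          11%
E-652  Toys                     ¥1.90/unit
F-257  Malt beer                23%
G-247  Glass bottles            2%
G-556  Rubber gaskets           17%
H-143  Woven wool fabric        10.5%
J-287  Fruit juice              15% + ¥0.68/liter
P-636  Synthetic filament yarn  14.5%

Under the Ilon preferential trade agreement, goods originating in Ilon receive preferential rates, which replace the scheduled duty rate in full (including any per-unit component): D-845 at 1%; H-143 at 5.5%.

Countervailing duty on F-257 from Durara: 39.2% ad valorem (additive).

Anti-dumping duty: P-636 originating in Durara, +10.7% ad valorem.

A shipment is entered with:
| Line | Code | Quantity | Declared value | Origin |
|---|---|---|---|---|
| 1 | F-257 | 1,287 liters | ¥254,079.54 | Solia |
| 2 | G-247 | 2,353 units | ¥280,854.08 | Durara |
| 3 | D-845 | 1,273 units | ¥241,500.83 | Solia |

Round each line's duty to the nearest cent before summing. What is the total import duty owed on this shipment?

¥90,620.46

Line 1 (F-257, Solia, 1,287 liters, ¥254,079.54):
Base rate for F-257 is 23%.
The additional-duty order on F-257 targets Durara, not Solia; it does not apply.
Duty = ¥254,079.54 × 23% = ¥58,438.29.
Line 2 (G-247, Durara, 2,353 units, ¥280,854.08):
Base rate for G-247 is 2%.
Duty = ¥280,854.08 × 2% = ¥5,617.08.
Line 3 (D-845, Solia, 1,273 units, ¥241,500.83):
Base rate for D-845 is 11%.
D-845 has an FTA preferential rate, but origin Solia is not Ilon; base rate stands.
Duty = ¥241,500.83 × 11% = ¥26,565.09.
Total = ¥58,438.29 + ¥5,617.08 + ¥26,565.09 = ¥90,620.46.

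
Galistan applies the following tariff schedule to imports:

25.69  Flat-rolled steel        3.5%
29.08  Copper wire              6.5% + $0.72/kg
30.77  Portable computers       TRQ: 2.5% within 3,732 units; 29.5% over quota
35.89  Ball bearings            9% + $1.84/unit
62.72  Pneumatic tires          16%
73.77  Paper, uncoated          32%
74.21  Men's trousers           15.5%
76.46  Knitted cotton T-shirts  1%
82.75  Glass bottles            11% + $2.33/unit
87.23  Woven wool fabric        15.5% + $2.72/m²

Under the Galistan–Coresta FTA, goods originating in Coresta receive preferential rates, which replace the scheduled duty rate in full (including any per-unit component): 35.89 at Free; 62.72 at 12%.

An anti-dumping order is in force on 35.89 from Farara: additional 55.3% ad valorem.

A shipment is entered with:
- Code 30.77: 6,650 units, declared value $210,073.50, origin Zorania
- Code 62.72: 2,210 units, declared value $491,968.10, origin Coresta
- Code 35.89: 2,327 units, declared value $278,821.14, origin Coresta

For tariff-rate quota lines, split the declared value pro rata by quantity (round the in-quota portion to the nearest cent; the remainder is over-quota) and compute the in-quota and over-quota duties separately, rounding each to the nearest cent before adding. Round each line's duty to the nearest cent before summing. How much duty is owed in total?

$89,176.51

Line 1 (30.77, Zorania, 6,650 units, $210,073.50):
Code 30.77 is under a tariff-rate quota (threshold 3,732 units). In-quota: 3,732 units at 2.5%; over-quota: 2,918 units at 29.5%.
Pro-rata value split: in-quota = $210,073.50 × 3,732/6,650 = $117,893.88; over-quota = $210,073.50 − $117,893.88 = $92,179.62.
In-quota duty = $117,893.88 × 2.5% = $2,947.35. Over-quota duty = $92,179.62 × 29.5% = $27,192.99.
Line duty = $2,947.35 + $27,192.99 = $30,140.34.
Line 2 (62.72, Coresta, 2,210 units, $491,968.10):
Base rate for 62.72 is 16%.
Origin Coresta qualifies under the Galistan–Coresta agreement and 62.72 is covered: preferential rate 12% applies instead.
Duty = $491,968.10 × 12% = $59,036.17.
Line 3 (35.89, Coresta, 2,327 units, $278,821.14):
Base rate for 35.89 is 9% + $1.84/unit.
Origin Coresta qualifies under the Galistan–Coresta agreement and 35.89 is covered: preferential rate Free applies instead.
The additional-duty order on 35.89 targets Farara, not Coresta; it does not apply.
Duty = $278,821.14 × 0% = $0.00.
Total = $30,140.34 + $59,036.17 + $0.00 = $89,176.51.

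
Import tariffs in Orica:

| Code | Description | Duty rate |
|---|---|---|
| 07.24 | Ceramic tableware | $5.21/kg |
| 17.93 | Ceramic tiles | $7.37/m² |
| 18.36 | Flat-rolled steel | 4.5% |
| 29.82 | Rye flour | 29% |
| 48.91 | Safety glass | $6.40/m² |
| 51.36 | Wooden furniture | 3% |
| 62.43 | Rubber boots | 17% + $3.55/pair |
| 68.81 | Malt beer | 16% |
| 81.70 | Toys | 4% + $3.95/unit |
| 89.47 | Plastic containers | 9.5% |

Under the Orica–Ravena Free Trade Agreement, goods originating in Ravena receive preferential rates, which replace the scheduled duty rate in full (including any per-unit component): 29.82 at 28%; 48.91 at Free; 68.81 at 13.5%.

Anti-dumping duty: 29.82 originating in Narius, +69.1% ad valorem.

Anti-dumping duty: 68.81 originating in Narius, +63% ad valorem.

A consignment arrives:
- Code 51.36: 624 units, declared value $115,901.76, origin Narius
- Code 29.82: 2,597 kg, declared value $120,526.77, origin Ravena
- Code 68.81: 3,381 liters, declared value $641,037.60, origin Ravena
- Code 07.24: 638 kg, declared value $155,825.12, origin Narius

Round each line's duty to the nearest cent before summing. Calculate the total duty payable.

Line 1 (51.36, Narius, 624 units, $115,901.76):
Base rate for 51.36 is 3%.
Duty = $115,901.76 × 3% = $3,477.05.
Line 2 (29.82, Ravena, 2,597 kg, $120,526.77):
Base rate for 29.82 is 29%.
Origin Ravena qualifies under the Orica–Ravena agreement and 29.82 is covered: preferential rate 28% applies instead.
The additional-duty order on 29.82 targets Narius, not Ravena; it does not apply.
Duty = $120,526.77 × 28% = $33,747.50.
Line 3 (68.81, Ravena, 3,381 liters, $641,037.60):
Base rate for 68.81 is 16%.
Origin Ravena qualifies under the Orica–Ravena agreement and 68.81 is covered: preferential rate 13.5% applies instead.
The additional-duty order on 68.81 targets Narius, not Ravena; it does not apply.
Duty = $641,037.60 × 13.5% = $86,540.08.
Line 4 (07.24, Narius, 638 kg, $155,825.12):
Base rate for 07.24 is $5.21/kg.
Duty = 638 × $5.21 = $3,323.98.
Total = $3,477.05 + $33,747.50 + $86,540.08 + $3,323.98 = $127,088.61.

$127,088.61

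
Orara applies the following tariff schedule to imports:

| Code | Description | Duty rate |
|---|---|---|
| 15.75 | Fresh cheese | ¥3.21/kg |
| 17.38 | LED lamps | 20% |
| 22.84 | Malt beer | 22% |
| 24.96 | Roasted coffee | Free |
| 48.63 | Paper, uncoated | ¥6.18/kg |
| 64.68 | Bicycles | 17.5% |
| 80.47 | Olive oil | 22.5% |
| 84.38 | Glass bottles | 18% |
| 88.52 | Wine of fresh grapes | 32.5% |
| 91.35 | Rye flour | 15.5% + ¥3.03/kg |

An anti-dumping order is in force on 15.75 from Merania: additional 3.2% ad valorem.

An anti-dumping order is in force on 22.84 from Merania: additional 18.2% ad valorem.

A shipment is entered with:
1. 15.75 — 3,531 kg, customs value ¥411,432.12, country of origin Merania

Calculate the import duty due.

¥24,500.34

Line 1 (15.75, Merania, 3,531 kg, ¥411,432.12):
Base rate for 15.75 is ¥3.21/kg.
Additional duty on 15.75 from Merania: +3.2% ad valorem. Applied ad valorem rate = 3.2%.
Duty = ¥411,432.12 × 3.2% + 3,531 × ¥3.21 = ¥24,500.34.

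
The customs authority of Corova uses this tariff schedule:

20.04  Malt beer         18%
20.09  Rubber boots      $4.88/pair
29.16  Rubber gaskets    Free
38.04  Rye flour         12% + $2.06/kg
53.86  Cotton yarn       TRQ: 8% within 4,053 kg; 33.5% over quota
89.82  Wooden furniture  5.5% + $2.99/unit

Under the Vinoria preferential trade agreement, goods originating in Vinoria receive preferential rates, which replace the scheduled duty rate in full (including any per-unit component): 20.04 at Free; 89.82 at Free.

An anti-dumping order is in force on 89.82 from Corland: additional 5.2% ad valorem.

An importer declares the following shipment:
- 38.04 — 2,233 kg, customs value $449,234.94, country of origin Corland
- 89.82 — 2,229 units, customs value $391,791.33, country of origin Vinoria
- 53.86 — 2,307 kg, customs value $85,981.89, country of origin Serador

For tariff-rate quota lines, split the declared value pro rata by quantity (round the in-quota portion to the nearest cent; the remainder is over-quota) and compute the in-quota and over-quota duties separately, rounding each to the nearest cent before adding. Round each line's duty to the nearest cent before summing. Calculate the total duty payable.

$65,386.72

Line 1 (38.04, Corland, 2,233 kg, $449,234.94):
Base rate for 38.04 is 12% + $2.06/kg.
Duty = $449,234.94 × 12% + 2,233 × $2.06 = $58,508.17.
Line 2 (89.82, Vinoria, 2,229 units, $391,791.33):
Base rate for 89.82 is 5.5% + $2.99/unit.
Origin Vinoria qualifies under the Corova–Vinoria agreement and 89.82 is covered: preferential rate Free applies instead.
The additional-duty order on 89.82 targets Corland, not Vinoria; it does not apply.
Duty = $391,791.33 × 0% = $0.00.
Line 3 (53.86, Serador, 2,307 kg, $85,981.89):
Code 53.86 is under a tariff-rate quota (threshold 4,053 kg). Quantity 2,307 kg is within the quota, so the in-quota rate 8% applies to the full value.
Duty = $85,981.89 × 8% = $6,878.55.
Total = $58,508.17 + $0.00 + $6,878.55 = $65,386.72.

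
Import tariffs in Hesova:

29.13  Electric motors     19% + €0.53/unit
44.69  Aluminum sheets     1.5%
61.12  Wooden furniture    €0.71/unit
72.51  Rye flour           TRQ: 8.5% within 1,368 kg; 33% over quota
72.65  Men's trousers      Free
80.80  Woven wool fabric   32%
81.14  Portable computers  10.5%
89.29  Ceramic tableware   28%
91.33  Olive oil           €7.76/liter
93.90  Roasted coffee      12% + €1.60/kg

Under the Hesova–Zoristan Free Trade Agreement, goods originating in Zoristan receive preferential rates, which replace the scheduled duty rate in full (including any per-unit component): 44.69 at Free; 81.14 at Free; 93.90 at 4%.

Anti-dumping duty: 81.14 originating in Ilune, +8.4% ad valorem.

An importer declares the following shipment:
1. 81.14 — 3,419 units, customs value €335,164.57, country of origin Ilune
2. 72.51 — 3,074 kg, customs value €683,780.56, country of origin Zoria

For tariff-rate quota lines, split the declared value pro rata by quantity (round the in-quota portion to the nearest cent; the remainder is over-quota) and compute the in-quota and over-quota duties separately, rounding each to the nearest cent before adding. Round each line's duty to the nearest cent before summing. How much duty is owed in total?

Line 1 (81.14, Ilune, 3,419 units, €335,164.57):
Base rate for 81.14 is 10.5%.
81.14 has an FTA preferential rate, but origin Ilune is not Zoristan; base rate stands.
Additional duty on 81.14 from Ilune: +8.4%. Applied ad valorem rate: 10.5% + 8.4% = 18.9%.
Duty = €335,164.57 × 18.9% = €63,346.10.
Line 2 (72.51, Zoria, 3,074 kg, €683,780.56):
Code 72.51 is under a tariff-rate quota (threshold 1,368 kg). In-quota: 1,368 kg at 8.5%; over-quota: 1,706 kg at 33%.
Pro-rata value split: in-quota = €683,780.56 × 1,368/3,074 = €304,297.92; over-quota = €683,780.56 − €304,297.92 = €379,482.64.
In-quota duty = €304,297.92 × 8.5% = €25,865.32. Over-quota duty = €379,482.64 × 33% = €125,229.27.
Line duty = €25,865.32 + €125,229.27 = €151,094.59.
Total = €63,346.10 + €151,094.59 = €214,440.69.

€214,440.69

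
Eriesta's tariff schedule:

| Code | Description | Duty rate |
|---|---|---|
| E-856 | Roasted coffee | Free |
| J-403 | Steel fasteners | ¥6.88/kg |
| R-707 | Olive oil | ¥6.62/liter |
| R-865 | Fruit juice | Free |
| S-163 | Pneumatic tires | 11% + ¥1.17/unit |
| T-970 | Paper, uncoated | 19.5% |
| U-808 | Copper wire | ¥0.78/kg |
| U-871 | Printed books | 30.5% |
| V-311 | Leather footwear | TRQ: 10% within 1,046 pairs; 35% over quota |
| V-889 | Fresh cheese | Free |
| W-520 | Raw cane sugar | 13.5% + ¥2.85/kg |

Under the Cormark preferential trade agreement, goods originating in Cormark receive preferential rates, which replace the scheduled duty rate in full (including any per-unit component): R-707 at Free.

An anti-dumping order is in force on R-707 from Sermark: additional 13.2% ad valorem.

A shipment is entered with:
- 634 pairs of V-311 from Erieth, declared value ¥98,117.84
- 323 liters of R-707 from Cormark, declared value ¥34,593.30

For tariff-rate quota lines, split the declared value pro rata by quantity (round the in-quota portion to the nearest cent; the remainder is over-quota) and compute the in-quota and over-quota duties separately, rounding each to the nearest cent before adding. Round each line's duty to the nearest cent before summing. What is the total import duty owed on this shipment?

Line 1 (V-311, Erieth, 634 pairs, ¥98,117.84):
Code V-311 is under a tariff-rate quota (threshold 1,046 pairs). Quantity 634 pairs is within the quota, so the in-quota rate 10% applies to the full value.
Duty = ¥98,117.84 × 10% = ¥9,811.78.
Line 2 (R-707, Cormark, 323 liters, ¥34,593.30):
Base rate for R-707 is ¥6.62/liter.
Origin Cormark qualifies under the Eriesta–Cormark agreement and R-707 is covered: preferential rate Free applies instead.
The additional-duty order on R-707 targets Sermark, not Cormark; it does not apply.
Duty = ¥34,593.30 × 0% = ¥0.00.
Total = ¥9,811.78 + ¥0.00 = ¥9,811.78.

¥9,811.78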